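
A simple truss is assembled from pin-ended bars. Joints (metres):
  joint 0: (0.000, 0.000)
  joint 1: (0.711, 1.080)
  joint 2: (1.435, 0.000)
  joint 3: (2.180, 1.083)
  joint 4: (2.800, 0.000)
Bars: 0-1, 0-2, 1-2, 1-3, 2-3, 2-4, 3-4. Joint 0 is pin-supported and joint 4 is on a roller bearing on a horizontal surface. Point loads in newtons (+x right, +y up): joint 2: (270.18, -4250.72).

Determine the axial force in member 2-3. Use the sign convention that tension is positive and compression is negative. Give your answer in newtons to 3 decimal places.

2650.983

N=5 nodes, M=7 members, R=3 reactions → 2N=10, M+R=10
member 0 (0-1): L=1.2930, (cx,cy)=(0.5499,0.8352)
member 1 (0-2): L=1.4350, (cx,cy)=(1.0000,0.0000)
member 2 (1-2): L=1.3002, (cx,cy)=(0.5568,-0.8306)
member 3 (1-3): L=1.4690, (cx,cy)=(1.0000,0.0020)
member 4 (2-3): L=1.3145, (cx,cy)=(0.5668,0.8239)
member 5 (2-4): L=1.3650, (cx,cy)=(1.0000,0.0000)
member 6 (3-4): L=1.2479, (cx,cy)=(0.4968,-0.8678)
solve A·x = −loads:
  F[0-1] = -2480.9684 N (compression)
  F[0-2] = +1634.3954 N (tension)
  F[1-2] = +2488.0109 N (tension)
  F[1-3] = -2749.6158 N (compression)
  F[2-3] = +2650.9831 N (tension)
  F[2-4] = +1247.1526 N (tension)
  F[3-4] = -2510.2242 N (compression)
  Rx@0 = -270.1800 N
  Ry@0 = +2072.2260 N
  Ry@4 = +2178.4940 N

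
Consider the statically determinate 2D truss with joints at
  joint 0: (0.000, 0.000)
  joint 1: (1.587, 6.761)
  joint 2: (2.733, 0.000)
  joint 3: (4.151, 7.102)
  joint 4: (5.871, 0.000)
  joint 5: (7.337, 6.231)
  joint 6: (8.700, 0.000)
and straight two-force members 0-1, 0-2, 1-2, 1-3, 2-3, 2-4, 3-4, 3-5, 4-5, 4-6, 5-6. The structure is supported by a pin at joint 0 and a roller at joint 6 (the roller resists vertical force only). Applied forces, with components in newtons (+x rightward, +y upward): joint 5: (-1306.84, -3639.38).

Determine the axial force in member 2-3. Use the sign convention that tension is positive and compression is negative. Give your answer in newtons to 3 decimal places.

-1455.116

N=7 nodes, M=11 members, R=3 reactions → 2N=14, M+R=14
member 0 (0-1): L=6.9448, (cx,cy)=(0.2285,0.9735)
member 1 (0-2): L=2.7330, (cx,cy)=(1.0000,0.0000)
member 2 (1-2): L=6.8574, (cx,cy)=(0.1671,-0.9859)
member 3 (1-3): L=2.5866, (cx,cy)=(0.9913,0.1318)
member 4 (2-3): L=7.2422, (cx,cy)=(0.1958,0.9806)
member 5 (2-4): L=3.1380, (cx,cy)=(1.0000,0.0000)
member 6 (3-4): L=7.3073, (cx,cy)=(0.2354,-0.9719)
member 7 (3-5): L=3.3029, (cx,cy)=(0.9646,-0.2637)
member 8 (4-5): L=6.4011, (cx,cy)=(0.2290,0.9734)
member 9 (4-6): L=2.8290, (cx,cy)=(1.0000,0.0000)
member 10 (5-6): L=6.3783, (cx,cy)=(0.2137,-0.9769)
solve A·x = −loads:
  F[0-1] = -1547.0733 N (compression)
  F[0-2] = -953.3065 N (compression)
  F[1-2] = +1447.3050 N (tension)
  F[1-3] = -600.6466 N (compression)
  F[2-3] = -1455.1161 N (compression)
  F[2-4] = -426.5280 N (compression)
  F[3-4] = +1924.7341 N (tension)
  F[3-5] = -1382.2861 N (compression)
  F[4-5] = -1921.7325 N (compression)
  F[4-6] = +466.6361 N (tension)
  F[5-6] = -2183.6835 N (compression)
  Rx@0 = +1306.8400 N
  Ry@0 = +1506.1374 N
  Ry@6 = +2133.2426 N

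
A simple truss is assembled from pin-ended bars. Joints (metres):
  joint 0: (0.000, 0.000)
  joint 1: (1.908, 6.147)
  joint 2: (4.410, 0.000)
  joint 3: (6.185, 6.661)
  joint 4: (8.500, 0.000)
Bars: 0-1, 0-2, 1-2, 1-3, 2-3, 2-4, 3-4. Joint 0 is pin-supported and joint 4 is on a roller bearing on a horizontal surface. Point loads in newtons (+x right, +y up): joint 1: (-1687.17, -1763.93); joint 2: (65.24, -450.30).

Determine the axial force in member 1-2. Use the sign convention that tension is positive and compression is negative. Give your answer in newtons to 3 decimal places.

1172.367

N=5 nodes, M=7 members, R=3 reactions → 2N=10, M+R=10
member 0 (0-1): L=6.4363, (cx,cy)=(0.2964,0.9551)
member 1 (0-2): L=4.4100, (cx,cy)=(1.0000,0.0000)
member 2 (1-2): L=6.6367, (cx,cy)=(0.3770,-0.9262)
member 3 (1-3): L=4.3078, (cx,cy)=(0.9929,0.1193)
member 4 (2-3): L=6.8934, (cx,cy)=(0.2575,0.9663)
member 5 (2-4): L=4.0900, (cx,cy)=(1.0000,0.0000)
member 6 (3-4): L=7.0518, (cx,cy)=(0.3283,-0.9446)
solve A·x = −loads:
  F[0-1] = -2936.7819 N (compression)
  F[0-2] = -751.3410 N (compression)
  F[1-2] = +1172.3670 N (tension)
  F[1-3] = +377.2995 N (tension)
  F[2-3] = -657.7427 N (compression)
  F[2-4] = -205.2412 N (compression)
  F[3-4] = +625.1939 N (tension)
  Rx@0 = +1621.9300 N
  Ry@0 = +2804.7750 N
  Ry@4 = -590.5450 N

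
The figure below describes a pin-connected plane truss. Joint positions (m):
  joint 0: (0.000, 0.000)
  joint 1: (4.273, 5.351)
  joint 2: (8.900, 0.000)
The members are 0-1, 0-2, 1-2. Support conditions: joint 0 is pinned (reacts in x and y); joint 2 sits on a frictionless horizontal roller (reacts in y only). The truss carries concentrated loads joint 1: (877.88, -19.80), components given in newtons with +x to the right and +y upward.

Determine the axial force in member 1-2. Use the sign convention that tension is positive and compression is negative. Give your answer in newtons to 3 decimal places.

N=3 nodes, M=3 members, R=3 reactions → 2N=6, M+R=6
member 0 (0-1): L=6.8478, (cx,cy)=(0.6240,0.7814)
member 1 (0-2): L=8.9000, (cx,cy)=(1.0000,0.0000)
member 2 (1-2): L=7.0741, (cx,cy)=(0.6541,-0.7564)
solve A·x = −loads:
  F[0-1] = +662.2770 N (tension)
  F[0-2] = +464.6190 N (tension)
  F[1-2] = -710.3399 N (compression)
  Rx@0 = -877.8800 N
  Ry@0 = -517.5192 N
  Ry@2 = +537.3192 N

-710.340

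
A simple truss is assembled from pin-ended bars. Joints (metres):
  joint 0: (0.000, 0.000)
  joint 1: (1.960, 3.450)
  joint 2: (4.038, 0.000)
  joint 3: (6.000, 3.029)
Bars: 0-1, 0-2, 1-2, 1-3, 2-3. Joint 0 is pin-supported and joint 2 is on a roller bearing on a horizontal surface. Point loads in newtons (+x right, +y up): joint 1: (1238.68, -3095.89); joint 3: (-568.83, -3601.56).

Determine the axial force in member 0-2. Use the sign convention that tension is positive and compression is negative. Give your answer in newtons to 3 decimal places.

N=4 nodes, M=5 members, R=3 reactions → 2N=8, M+R=8
member 0 (0-1): L=3.9679, (cx,cy)=(0.4940,0.8695)
member 1 (0-2): L=4.0380, (cx,cy)=(1.0000,0.0000)
member 2 (1-2): L=4.0275, (cx,cy)=(0.5160,-0.8566)
member 3 (1-3): L=4.0619, (cx,cy)=(0.9946,-0.1036)
member 4 (2-3): L=3.6089, (cx,cy)=(0.5437,0.8393)
solve A·x = −loads:
  F[0-1] = +906.7197 N (tension)
  F[0-2] = +221.9612 N (tension)
  F[1-2] = -4735.4615 N (compression)
  F[1-3] = +1661.4448 N (tension)
  F[2-3] = -4085.9245 N (compression)
  Rx@0 = -669.8500 N
  Ry@0 = -788.3757 N
  Ry@2 = +7485.8257 N

221.961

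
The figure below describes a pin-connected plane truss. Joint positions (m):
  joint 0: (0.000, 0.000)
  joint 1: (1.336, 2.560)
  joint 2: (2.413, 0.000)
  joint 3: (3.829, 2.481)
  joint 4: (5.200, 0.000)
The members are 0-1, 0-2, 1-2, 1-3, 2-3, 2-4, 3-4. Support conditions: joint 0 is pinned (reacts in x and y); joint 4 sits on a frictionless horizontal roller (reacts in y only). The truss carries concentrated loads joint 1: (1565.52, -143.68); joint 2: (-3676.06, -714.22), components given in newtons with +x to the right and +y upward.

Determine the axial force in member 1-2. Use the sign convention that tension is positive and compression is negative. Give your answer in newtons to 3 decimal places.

-417.695

N=5 nodes, M=7 members, R=3 reactions → 2N=10, M+R=10
member 0 (0-1): L=2.8876, (cx,cy)=(0.4627,0.8865)
member 1 (0-2): L=2.4130, (cx,cy)=(1.0000,0.0000)
member 2 (1-2): L=2.7773, (cx,cy)=(0.3878,-0.9218)
member 3 (1-3): L=2.4943, (cx,cy)=(0.9995,-0.0317)
member 4 (2-3): L=2.8566, (cx,cy)=(0.4957,0.8685)
member 5 (2-4): L=2.7870, (cx,cy)=(1.0000,0.0000)
member 6 (3-4): L=2.8346, (cx,cy)=(0.4837,-0.8753)
solve A·x = −loads:
  F[0-1] = +317.1422 N (tension)
  F[0-2] = -2257.2692 N (compression)
  F[1-2] = -417.6953 N (compression)
  F[1-3] = -1257.4464 N (compression)
  F[2-3] = +1265.6638 N (tension)
  F[2-4] = +629.4431 N (tension)
  F[3-4] = -1301.4036 N (compression)
  Rx@0 = +2110.5400 N
  Ry@0 = -281.1578 N
  Ry@4 = +1139.0578 N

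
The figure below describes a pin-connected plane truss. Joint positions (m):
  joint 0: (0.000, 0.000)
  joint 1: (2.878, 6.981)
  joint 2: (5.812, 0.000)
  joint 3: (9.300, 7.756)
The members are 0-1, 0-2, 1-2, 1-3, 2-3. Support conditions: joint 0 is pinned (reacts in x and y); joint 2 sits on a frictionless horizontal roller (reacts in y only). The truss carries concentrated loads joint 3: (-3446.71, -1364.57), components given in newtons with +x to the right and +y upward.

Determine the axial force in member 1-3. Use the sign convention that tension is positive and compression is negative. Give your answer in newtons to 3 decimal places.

-3017.351

N=4 nodes, M=5 members, R=3 reactions → 2N=8, M+R=8
member 0 (0-1): L=7.5510, (cx,cy)=(0.3811,0.9245)
member 1 (0-2): L=5.8120, (cx,cy)=(1.0000,0.0000)
member 2 (1-2): L=7.5725, (cx,cy)=(0.3875,-0.9219)
member 3 (1-3): L=6.4686, (cx,cy)=(0.9928,0.1198)
member 4 (2-3): L=8.5042, (cx,cy)=(0.4101,0.9120)
solve A·x = −loads:
  F[0-1] = -4089.3140 N (compression)
  F[0-2] = -1888.0976 N (compression)
  F[1-2] = +3708.8308 N (tension)
  F[1-3] = -3017.3508 N (compression)
  F[2-3] = -1099.8269 N (compression)
  Rx@0 = +3446.7100 N
  Ry@0 = +3780.6371 N
  Ry@2 = -2416.0671 N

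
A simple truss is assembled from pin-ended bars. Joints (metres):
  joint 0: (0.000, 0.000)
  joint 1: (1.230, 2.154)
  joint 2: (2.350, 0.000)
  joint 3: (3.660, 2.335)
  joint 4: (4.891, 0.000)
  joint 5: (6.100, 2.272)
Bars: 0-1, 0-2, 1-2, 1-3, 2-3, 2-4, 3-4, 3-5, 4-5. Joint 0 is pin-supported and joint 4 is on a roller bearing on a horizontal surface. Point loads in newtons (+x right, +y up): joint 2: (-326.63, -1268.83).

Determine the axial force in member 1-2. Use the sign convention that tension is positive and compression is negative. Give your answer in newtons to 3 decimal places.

N=6 nodes, M=9 members, R=3 reactions → 2N=12, M+R=12
member 0 (0-1): L=2.4804, (cx,cy)=(0.4959,0.8684)
member 1 (0-2): L=2.3500, (cx,cy)=(1.0000,0.0000)
member 2 (1-2): L=2.4278, (cx,cy)=(0.4613,-0.8872)
member 3 (1-3): L=2.4367, (cx,cy)=(0.9972,0.0743)
member 4 (2-3): L=2.6774, (cx,cy)=(0.4893,0.8721)
member 5 (2-4): L=2.5410, (cx,cy)=(1.0000,0.0000)
member 6 (3-4): L=2.6396, (cx,cy)=(0.4664,-0.8846)
member 7 (3-5): L=2.4408, (cx,cy)=(0.9997,-0.0258)
member 8 (4-5): L=2.5736, (cx,cy)=(0.4698,0.8828)
solve A·x = −loads:
  F[0-1] = -759.0924 N (compression)
  F[0-2] = +49.7875 N (tension)
  F[1-2] = +684.8494 N (tension)
  F[1-3] = -694.2749 N (compression)
  F[2-3] = +758.1619 N (tension)
  F[2-4] = +321.3992 N (tension)
  F[3-4] = -689.1725 N (compression)
  F[3-5] = -0.0000 N (compression)
  F[4-5] = +0.0000 N (tension)
  Rx@0 = +326.6300 N
  Ry@0 = +659.1897 N
  Ry@4 = +609.6403 N

684.849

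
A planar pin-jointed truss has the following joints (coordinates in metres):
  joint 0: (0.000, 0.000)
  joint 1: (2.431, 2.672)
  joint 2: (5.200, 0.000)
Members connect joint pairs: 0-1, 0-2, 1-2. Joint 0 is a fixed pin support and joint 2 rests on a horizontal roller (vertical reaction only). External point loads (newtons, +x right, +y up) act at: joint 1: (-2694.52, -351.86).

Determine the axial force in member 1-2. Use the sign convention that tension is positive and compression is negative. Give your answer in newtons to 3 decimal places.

N=3 nodes, M=3 members, R=3 reactions → 2N=6, M+R=6
member 0 (0-1): L=3.6124, (cx,cy)=(0.6730,0.7397)
member 1 (0-2): L=5.2000, (cx,cy)=(1.0000,0.0000)
member 2 (1-2): L=3.8480, (cx,cy)=(0.7196,-0.6944)
solve A·x = −loads:
  F[0-1] = -2125.1631 N (compression)
  F[0-2] = -1264.3658 N (compression)
  F[1-2] = +1757.0435 N (tension)
  Rx@0 = +2694.5200 N
  Ry@0 = +1571.9342 N
  Ry@2 = -1220.0742 N

1757.044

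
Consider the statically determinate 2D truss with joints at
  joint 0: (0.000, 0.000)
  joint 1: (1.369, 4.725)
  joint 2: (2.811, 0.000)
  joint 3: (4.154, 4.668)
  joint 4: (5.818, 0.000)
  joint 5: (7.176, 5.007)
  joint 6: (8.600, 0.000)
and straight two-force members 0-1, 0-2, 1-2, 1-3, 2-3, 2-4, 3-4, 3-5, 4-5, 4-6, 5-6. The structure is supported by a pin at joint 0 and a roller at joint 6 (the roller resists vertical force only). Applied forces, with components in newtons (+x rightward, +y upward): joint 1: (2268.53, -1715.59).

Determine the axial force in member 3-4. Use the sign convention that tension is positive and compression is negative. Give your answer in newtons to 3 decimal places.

N=7 nodes, M=11 members, R=3 reactions → 2N=14, M+R=14
member 0 (0-1): L=4.9193, (cx,cy)=(0.2783,0.9605)
member 1 (0-2): L=2.8110, (cx,cy)=(1.0000,0.0000)
member 2 (1-2): L=4.9401, (cx,cy)=(0.2919,-0.9565)
member 3 (1-3): L=2.7856, (cx,cy)=(0.9998,-0.0205)
member 4 (2-3): L=4.8574, (cx,cy)=(0.2765,0.9610)
member 5 (2-4): L=3.0070, (cx,cy)=(1.0000,0.0000)
member 6 (3-4): L=4.9557, (cx,cy)=(0.3358,-0.9419)
member 7 (3-5): L=3.0410, (cx,cy)=(0.9938,0.1115)
member 8 (4-5): L=5.1879, (cx,cy)=(0.2618,0.9651)
member 9 (4-6): L=2.7820, (cx,cy)=(1.0000,0.0000)
member 10 (5-6): L=5.2056, (cx,cy)=(0.2736,-0.9619)
solve A·x = −loads:
  F[0-1] = -204.1853 N (compression)
  F[0-2] = +2325.3527 N (tension)
  F[1-2] = -1548.5688 N (compression)
  F[1-3] = -1873.7263 N (compression)
  F[2-3] = +1541.2099 N (tension)
  F[2-4] = +1447.2078 N (tension)
  F[3-4] = -1716.8225 N (compression)
  F[3-5] = -876.2051 N (compression)
  F[4-5] = +1675.5720 N (tension)
  F[4-6] = +432.1402 N (tension)
  F[5-6] = -1579.7266 N (compression)
  Rx@0 = -2268.5300 N
  Ry@0 = +196.1194 N
  Ry@6 = +1519.4706 N

-1716.823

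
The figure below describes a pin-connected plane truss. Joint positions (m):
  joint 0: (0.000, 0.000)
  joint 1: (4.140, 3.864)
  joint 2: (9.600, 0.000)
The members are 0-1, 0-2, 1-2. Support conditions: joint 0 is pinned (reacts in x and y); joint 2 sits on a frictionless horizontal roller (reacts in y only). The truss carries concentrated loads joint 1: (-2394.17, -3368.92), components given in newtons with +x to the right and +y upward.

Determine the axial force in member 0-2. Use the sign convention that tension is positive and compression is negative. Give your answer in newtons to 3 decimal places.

N=3 nodes, M=3 members, R=3 reactions → 2N=6, M+R=6
member 0 (0-1): L=5.6630, (cx,cy)=(0.7311,0.6823)
member 1 (0-2): L=9.6000, (cx,cy)=(1.0000,0.0000)
member 2 (1-2): L=6.6890, (cx,cy)=(0.8163,-0.5777)
solve A·x = −loads:
  F[0-1] = -4220.5037 N (compression)
  F[0-2] = +691.2514 N (tension)
  F[1-2] = -846.8404 N (compression)
  Rx@0 = +2394.1700 N
  Ry@0 = +2879.7267 N
  Ry@2 = +489.1933 N

691.251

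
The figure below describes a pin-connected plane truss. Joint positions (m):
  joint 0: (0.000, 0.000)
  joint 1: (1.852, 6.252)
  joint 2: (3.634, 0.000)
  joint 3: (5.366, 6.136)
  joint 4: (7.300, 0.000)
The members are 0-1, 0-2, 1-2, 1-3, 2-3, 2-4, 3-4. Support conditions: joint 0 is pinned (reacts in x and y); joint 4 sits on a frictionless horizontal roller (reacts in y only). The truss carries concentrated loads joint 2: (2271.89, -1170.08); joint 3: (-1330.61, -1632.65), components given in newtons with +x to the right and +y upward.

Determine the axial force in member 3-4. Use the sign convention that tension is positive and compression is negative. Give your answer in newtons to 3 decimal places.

-696.352

N=5 nodes, M=7 members, R=3 reactions → 2N=10, M+R=10
member 0 (0-1): L=6.5205, (cx,cy)=(0.2840,0.9588)
member 1 (0-2): L=3.6340, (cx,cy)=(1.0000,0.0000)
member 2 (1-2): L=6.5010, (cx,cy)=(0.2741,-0.9617)
member 3 (1-3): L=3.5159, (cx,cy)=(0.9995,-0.0330)
member 4 (2-3): L=6.3758, (cx,cy)=(0.2717,0.9624)
member 5 (2-4): L=3.6660, (cx,cy)=(1.0000,0.0000)
member 6 (3-4): L=6.4336, (cx,cy)=(0.3006,-0.9537)
solve A·x = −loads:
  F[0-1] = -2230.4436 N (compression)
  F[0-2] = +1574.7832 N (tension)
  F[1-2] = +2266.8353 N (tension)
  F[1-3] = -1255.5526 N (compression)
  F[2-3] = -1049.3931 N (compression)
  F[2-4] = +209.3308 N (tension)
  F[3-4] = -696.3519 N (compression)
  Rx@0 = -941.2800 N
  Ry@0 = +2138.5865 N
  Ry@4 = +664.1435 N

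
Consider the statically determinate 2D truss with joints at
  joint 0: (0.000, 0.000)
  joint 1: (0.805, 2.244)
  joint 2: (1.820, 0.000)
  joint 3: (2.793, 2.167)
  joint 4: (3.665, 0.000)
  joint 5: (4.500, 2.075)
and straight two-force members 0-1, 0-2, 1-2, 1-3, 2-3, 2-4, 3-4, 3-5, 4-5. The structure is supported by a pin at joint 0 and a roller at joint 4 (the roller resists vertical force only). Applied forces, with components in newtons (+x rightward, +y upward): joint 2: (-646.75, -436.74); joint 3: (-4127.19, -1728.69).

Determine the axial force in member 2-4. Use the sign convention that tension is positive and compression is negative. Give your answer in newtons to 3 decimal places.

-364.578

N=6 nodes, M=9 members, R=3 reactions → 2N=12, M+R=12
member 0 (0-1): L=2.3840, (cx,cy)=(0.3377,0.9413)
member 1 (0-2): L=1.8200, (cx,cy)=(1.0000,0.0000)
member 2 (1-2): L=2.4629, (cx,cy)=(0.4121,-0.9111)
member 3 (1-3): L=1.9895, (cx,cy)=(0.9993,-0.0387)
member 4 (2-3): L=2.3754, (cx,cy)=(0.4096,0.9123)
member 5 (2-4): L=1.8450, (cx,cy)=(1.0000,0.0000)
member 6 (3-4): L=2.3359, (cx,cy)=(0.3733,-0.9277)
member 7 (3-5): L=1.7095, (cx,cy)=(0.9986,-0.0538)
member 8 (4-5): L=2.2367, (cx,cy)=(0.3733,0.9277)
solve A·x = −loads:
  F[0-1] = -3263.0918 N (compression)
  F[0-2] = -3672.1092 N (compression)
  F[1-2] = +3478.8083 N (tension)
  F[1-3] = -2537.4175 N (compression)
  F[2-3] = -2995.7532 N (compression)
  F[2-4] = -364.5777 N (compression)
  F[3-4] = +976.6110 N (tension)
  F[3-5] = -0.0000 N (tension)
  F[4-5] = +0.0000 N (tension)
  Rx@0 = +4773.9400 N
  Ry@0 = +3071.4389 N
  Ry@4 = -906.0089 N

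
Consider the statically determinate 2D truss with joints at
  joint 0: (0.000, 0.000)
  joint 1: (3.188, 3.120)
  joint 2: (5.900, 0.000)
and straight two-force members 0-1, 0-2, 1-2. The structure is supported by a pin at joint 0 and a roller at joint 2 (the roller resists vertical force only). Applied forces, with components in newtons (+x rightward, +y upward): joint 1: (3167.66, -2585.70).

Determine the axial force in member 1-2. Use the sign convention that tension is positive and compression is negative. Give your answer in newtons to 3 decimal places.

-4070.666

N=3 nodes, M=3 members, R=3 reactions → 2N=6, M+R=6
member 0 (0-1): L=4.4607, (cx,cy)=(0.7147,0.6994)
member 1 (0-2): L=5.9000, (cx,cy)=(1.0000,0.0000)
member 2 (1-2): L=4.1339, (cx,cy)=(0.6560,-0.7547)
solve A·x = −loads:
  F[0-1] = +695.6331 N (tension)
  F[0-2] = +2670.4995 N (tension)
  F[1-2] = -4070.6664 N (compression)
  Rx@0 = -3167.6600 N
  Ry@0 = -486.5561 N
  Ry@2 = +3072.2561 N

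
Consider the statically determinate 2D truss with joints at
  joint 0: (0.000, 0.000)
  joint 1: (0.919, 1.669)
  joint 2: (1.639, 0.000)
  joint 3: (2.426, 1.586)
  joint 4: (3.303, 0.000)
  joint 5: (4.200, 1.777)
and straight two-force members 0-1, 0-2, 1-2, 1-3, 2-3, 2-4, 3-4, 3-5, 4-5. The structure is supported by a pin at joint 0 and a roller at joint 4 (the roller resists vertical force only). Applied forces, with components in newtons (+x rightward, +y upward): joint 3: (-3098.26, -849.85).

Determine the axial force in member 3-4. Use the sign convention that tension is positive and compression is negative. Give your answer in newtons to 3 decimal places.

986.711

N=6 nodes, M=9 members, R=3 reactions → 2N=12, M+R=12
member 0 (0-1): L=1.9053, (cx,cy)=(0.4823,0.8760)
member 1 (0-2): L=1.6390, (cx,cy)=(1.0000,0.0000)
member 2 (1-2): L=1.8177, (cx,cy)=(0.3961,-0.9182)
member 3 (1-3): L=1.5093, (cx,cy)=(0.9985,-0.0550)
member 4 (2-3): L=1.7705, (cx,cy)=(0.4445,0.8958)
member 5 (2-4): L=1.6640, (cx,cy)=(1.0000,0.0000)
member 6 (3-4): L=1.8123, (cx,cy)=(0.4839,-0.8751)
member 7 (3-5): L=1.7843, (cx,cy)=(0.9943,0.1070)
member 8 (4-5): L=1.9906, (cx,cy)=(0.4506,0.8927)
solve A·x = −loads:
  F[0-1] = -1955.9042 N (compression)
  F[0-2] = -2154.8456 N (compression)
  F[1-2] = +1969.3487 N (tension)
  F[1-3] = -1726.1037 N (compression)
  F[2-3] = -2018.6490 N (compression)
  F[2-4] = -477.4779 N (compression)
  F[3-4] = +986.7109 N (tension)
  F[3-5] = +0.0000 N (tension)
  F[4-5] = -0.0000 N (compression)
  Rx@0 = +3098.2600 N
  Ry@0 = +1713.3390 N
  Ry@4 = -863.4890 N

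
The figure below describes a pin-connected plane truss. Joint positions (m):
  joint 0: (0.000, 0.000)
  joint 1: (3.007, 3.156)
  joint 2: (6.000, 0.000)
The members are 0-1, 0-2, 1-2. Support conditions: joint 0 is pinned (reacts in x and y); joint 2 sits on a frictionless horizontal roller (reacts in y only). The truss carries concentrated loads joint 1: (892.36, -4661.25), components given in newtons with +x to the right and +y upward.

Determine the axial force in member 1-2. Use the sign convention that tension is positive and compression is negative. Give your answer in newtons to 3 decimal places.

-3866.399

N=3 nodes, M=3 members, R=3 reactions → 2N=6, M+R=6
member 0 (0-1): L=4.3592, (cx,cy)=(0.6898,0.7240)
member 1 (0-2): L=6.0000, (cx,cy)=(1.0000,0.0000)
member 2 (1-2): L=4.3495, (cx,cy)=(0.6881,-0.7256)
solve A·x = −loads:
  F[0-1] = -2563.3005 N (compression)
  F[0-2] = +2660.5499 N (tension)
  F[1-2] = -3866.3994 N (compression)
  Rx@0 = -892.3600 N
  Ry@0 = +1855.8055 N
  Ry@2 = +2805.4445 N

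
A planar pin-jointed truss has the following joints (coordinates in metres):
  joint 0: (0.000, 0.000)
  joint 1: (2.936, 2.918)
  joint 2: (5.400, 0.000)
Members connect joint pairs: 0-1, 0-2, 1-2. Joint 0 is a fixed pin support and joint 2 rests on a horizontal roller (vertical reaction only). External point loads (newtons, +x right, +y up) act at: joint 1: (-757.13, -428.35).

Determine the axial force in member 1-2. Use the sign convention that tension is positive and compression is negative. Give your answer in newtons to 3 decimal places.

230.662

N=3 nodes, M=3 members, R=3 reactions → 2N=6, M+R=6
member 0 (0-1): L=4.1394, (cx,cy)=(0.7093,0.7049)
member 1 (0-2): L=5.4000, (cx,cy)=(1.0000,0.0000)
member 2 (1-2): L=3.8192, (cx,cy)=(0.6452,-0.7640)
solve A·x = −loads:
  F[0-1] = -857.6537 N (compression)
  F[0-2] = -148.8154 N (compression)
  F[1-2] = +230.6618 N (tension)
  Rx@0 = +757.1300 N
  Ry@0 = +604.5851 N
  Ry@2 = -176.2351 N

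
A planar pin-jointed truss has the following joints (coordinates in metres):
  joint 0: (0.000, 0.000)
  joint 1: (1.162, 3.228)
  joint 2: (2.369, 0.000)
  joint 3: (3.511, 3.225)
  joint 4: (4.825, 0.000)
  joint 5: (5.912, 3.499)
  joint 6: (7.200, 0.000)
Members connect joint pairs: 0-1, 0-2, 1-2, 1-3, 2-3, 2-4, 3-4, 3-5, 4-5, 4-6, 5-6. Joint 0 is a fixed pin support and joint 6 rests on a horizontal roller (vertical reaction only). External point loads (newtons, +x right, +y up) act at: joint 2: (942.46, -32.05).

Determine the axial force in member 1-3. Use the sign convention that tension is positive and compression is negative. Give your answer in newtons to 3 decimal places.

N=7 nodes, M=11 members, R=3 reactions → 2N=14, M+R=14
member 0 (0-1): L=3.4308, (cx,cy)=(0.3387,0.9409)
member 1 (0-2): L=2.3690, (cx,cy)=(1.0000,0.0000)
member 2 (1-2): L=3.4463, (cx,cy)=(0.3502,-0.9367)
member 3 (1-3): L=2.3490, (cx,cy)=(1.0000,-0.0013)
member 4 (2-3): L=3.4212, (cx,cy)=(0.3338,0.9426)
member 5 (2-4): L=2.4560, (cx,cy)=(1.0000,0.0000)
member 6 (3-4): L=3.4824, (cx,cy)=(0.3773,-0.9261)
member 7 (3-5): L=2.4166, (cx,cy)=(0.9936,0.1134)
member 8 (4-5): L=3.6640, (cx,cy)=(0.2967,0.9550)
member 9 (4-6): L=2.3750, (cx,cy)=(1.0000,0.0000)
member 10 (5-6): L=3.7285, (cx,cy)=(0.3454,-0.9384)
solve A·x = −loads:
  F[0-1] = -22.8555 N (compression)
  F[0-2] = +950.2011 N (tension)
  F[1-2] = +22.9803 N (tension)
  F[1-3] = -15.7896 N (compression)
  F[2-3] = +11.1656 N (tension)
  F[2-4] = +12.0626 N (tension)
  F[3-4] = -12.3015 N (compression)
  F[3-5] = -7.4691 N (compression)
  F[4-5] = +11.9293 N (tension)
  F[4-6] = +3.8818 N (tension)
  F[5-6] = -11.2371 N (compression)
  Rx@0 = -942.4600 N
  Ry@0 = +21.5047 N
  Ry@6 = +10.5453 N

-15.790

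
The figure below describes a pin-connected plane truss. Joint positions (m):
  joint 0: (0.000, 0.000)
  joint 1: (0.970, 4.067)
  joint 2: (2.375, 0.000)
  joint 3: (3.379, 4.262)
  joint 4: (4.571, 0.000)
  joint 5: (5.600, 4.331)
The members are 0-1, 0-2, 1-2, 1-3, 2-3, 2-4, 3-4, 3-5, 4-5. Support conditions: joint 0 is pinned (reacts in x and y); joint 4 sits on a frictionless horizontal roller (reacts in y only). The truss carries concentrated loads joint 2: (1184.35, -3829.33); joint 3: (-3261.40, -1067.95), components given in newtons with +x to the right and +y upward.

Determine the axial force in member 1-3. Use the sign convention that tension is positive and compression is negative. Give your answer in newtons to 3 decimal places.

N=6 nodes, M=9 members, R=3 reactions → 2N=12, M+R=12
member 0 (0-1): L=4.1811, (cx,cy)=(0.2320,0.9727)
member 1 (0-2): L=2.3750, (cx,cy)=(1.0000,0.0000)
member 2 (1-2): L=4.3028, (cx,cy)=(0.3265,-0.9452)
member 3 (1-3): L=2.4169, (cx,cy)=(0.9967,0.0807)
member 4 (2-3): L=4.3787, (cx,cy)=(0.2293,0.9734)
member 5 (2-4): L=2.1960, (cx,cy)=(1.0000,0.0000)
member 6 (3-4): L=4.4256, (cx,cy)=(0.2693,-0.9630)
member 7 (3-5): L=2.2221, (cx,cy)=(0.9995,0.0311)
member 8 (4-5): L=4.4516, (cx,cy)=(0.2312,0.9729)
solve A·x = −loads:
  F[0-1] = -5303.8177 N (compression)
  F[0-2] = -846.5763 N (compression)
  F[1-2] = +5207.2965 N (tension)
  F[1-3] = -2940.3869 N (compression)
  F[2-3] = -1122.4472 N (compression)
  F[2-4] = -73.2289 N (compression)
  F[3-4] = +271.8776 N (tension)
  F[3-5] = +0.0000 N (tension)
  F[4-5] = -0.0000 N (compression)
  Rx@0 = +2077.0500 N
  Ry@0 = +5159.1100 N
  Ry@4 = -261.8300 N

-2940.387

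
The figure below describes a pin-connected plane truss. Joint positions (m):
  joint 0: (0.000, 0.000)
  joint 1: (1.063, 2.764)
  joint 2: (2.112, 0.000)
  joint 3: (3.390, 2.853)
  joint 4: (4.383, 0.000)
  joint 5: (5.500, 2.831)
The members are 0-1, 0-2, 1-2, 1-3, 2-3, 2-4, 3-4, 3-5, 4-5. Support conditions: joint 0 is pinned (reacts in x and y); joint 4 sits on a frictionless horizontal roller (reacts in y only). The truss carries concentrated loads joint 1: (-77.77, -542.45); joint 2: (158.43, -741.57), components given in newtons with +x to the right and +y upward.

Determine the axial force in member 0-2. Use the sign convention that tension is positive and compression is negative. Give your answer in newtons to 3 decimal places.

N=6 nodes, M=9 members, R=3 reactions → 2N=12, M+R=12
member 0 (0-1): L=2.9614, (cx,cy)=(0.3590,0.9334)
member 1 (0-2): L=2.1120, (cx,cy)=(1.0000,0.0000)
member 2 (1-2): L=2.9564, (cx,cy)=(0.3548,-0.9349)
member 3 (1-3): L=2.3287, (cx,cy)=(0.9993,0.0382)
member 4 (2-3): L=3.1262, (cx,cy)=(0.4088,0.9126)
member 5 (2-4): L=2.2710, (cx,cy)=(1.0000,0.0000)
member 6 (3-4): L=3.0209, (cx,cy)=(0.3287,-0.9444)
member 7 (3-5): L=2.1101, (cx,cy)=(0.9999,-0.0104)
member 8 (4-5): L=3.0434, (cx,cy)=(0.3670,0.9302)
solve A·x = −loads:
  F[0-1] = -904.4472 N (compression)
  F[0-2] = +405.3172 N (tension)
  F[1-2] = +308.1457 N (tension)
  F[1-3] = -356.4862 N (compression)
  F[2-3] = +496.8930 N (tension)
  F[2-4] = +153.0920 N (tension)
  F[3-4] = -465.7311 N (compression)
  F[3-5] = +0.0000 N (tension)
  F[4-5] = -0.0000 N (compression)
  Rx@0 = -80.6600 N
  Ry@0 = +844.1697 N
  Ry@4 = +439.8503 N

405.317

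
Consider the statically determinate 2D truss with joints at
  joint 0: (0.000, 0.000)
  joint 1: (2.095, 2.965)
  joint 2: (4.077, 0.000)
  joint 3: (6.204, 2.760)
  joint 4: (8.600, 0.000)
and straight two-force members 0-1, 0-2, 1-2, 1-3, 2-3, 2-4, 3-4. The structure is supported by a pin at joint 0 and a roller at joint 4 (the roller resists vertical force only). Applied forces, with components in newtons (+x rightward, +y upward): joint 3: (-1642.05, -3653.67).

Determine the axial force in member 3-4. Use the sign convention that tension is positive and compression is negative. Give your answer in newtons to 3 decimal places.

N=5 nodes, M=7 members, R=3 reactions → 2N=10, M+R=10
member 0 (0-1): L=3.6305, (cx,cy)=(0.5771,0.8167)
member 1 (0-2): L=4.0770, (cx,cy)=(1.0000,0.0000)
member 2 (1-2): L=3.5664, (cx,cy)=(0.5557,-0.8314)
member 3 (1-3): L=4.1141, (cx,cy)=(0.9988,-0.0498)
member 4 (2-3): L=3.4845, (cx,cy)=(0.6104,0.7921)
member 5 (2-4): L=4.5230, (cx,cy)=(1.0000,0.0000)
member 6 (3-4): L=3.6549, (cx,cy)=(0.6556,-0.7551)
solve A·x = −loads:
  F[0-1] = -1891.6515 N (compression)
  F[0-2] = -550.4505 N (compression)
  F[1-2] = +1990.1774 N (tension)
  F[1-3] = -2200.3442 N (compression)
  F[2-3] = -2088.8720 N (compression)
  F[2-4] = +1830.6456 N (tension)
  F[3-4] = -2792.5114 N (compression)
  Rx@0 = +1642.0500 N
  Ry@0 = +1544.9129 N
  Ry@4 = +2108.7571 N

-2792.511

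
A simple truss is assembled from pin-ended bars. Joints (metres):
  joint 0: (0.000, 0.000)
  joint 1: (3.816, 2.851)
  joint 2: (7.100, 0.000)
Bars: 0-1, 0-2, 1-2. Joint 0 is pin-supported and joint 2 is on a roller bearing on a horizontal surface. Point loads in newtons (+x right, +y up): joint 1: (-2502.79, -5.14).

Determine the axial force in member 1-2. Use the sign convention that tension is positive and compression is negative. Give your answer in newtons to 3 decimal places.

1528.795

N=3 nodes, M=3 members, R=3 reactions → 2N=6, M+R=6
member 0 (0-1): L=4.7634, (cx,cy)=(0.8011,0.5985)
member 1 (0-2): L=7.1000, (cx,cy)=(1.0000,0.0000)
member 2 (1-2): L=4.3489, (cx,cy)=(0.7551,-0.6556)
solve A·x = −loads:
  F[0-1] = -1683.1004 N (compression)
  F[0-2] = -1154.4464 N (compression)
  F[1-2] = +1528.7947 N (tension)
  Rx@0 = +2502.7900 N
  Ry@0 = +1007.3710 N
  Ry@2 = -1002.2310 N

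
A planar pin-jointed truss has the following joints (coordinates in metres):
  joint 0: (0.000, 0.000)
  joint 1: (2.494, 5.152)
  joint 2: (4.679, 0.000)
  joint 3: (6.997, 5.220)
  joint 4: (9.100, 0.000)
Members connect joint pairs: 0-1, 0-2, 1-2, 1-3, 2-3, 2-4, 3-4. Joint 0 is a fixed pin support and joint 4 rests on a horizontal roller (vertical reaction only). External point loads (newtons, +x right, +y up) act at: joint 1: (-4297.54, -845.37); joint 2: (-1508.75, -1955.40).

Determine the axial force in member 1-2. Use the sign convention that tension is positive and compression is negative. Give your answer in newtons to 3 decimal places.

3439.789

N=5 nodes, M=7 members, R=3 reactions → 2N=10, M+R=10
member 0 (0-1): L=5.7239, (cx,cy)=(0.4357,0.9001)
member 1 (0-2): L=4.6790, (cx,cy)=(1.0000,0.0000)
member 2 (1-2): L=5.5962, (cx,cy)=(0.3904,-0.9206)
member 3 (1-3): L=4.5035, (cx,cy)=(0.9999,0.0151)
member 4 (2-3): L=5.7115, (cx,cy)=(0.4058,0.9139)
member 5 (2-4): L=4.4210, (cx,cy)=(1.0000,0.0000)
member 6 (3-4): L=5.6277, (cx,cy)=(0.3737,-0.9276)
solve A·x = −loads:
  F[0-1] = -4440.3987 N (compression)
  F[0-2] = -3871.5364 N (compression)
  F[1-2] = +3439.7894 N (tension)
  F[1-3] = +1019.8566 N (tension)
  F[2-3] = -1325.4256 N (compression)
  F[2-4] = -481.8216 N (compression)
  F[3-4] = +1289.3711 N (tension)
  Rx@0 = +5806.2900 N
  Ry@0 = +3996.7323 N
  Ry@4 = -1195.9623 N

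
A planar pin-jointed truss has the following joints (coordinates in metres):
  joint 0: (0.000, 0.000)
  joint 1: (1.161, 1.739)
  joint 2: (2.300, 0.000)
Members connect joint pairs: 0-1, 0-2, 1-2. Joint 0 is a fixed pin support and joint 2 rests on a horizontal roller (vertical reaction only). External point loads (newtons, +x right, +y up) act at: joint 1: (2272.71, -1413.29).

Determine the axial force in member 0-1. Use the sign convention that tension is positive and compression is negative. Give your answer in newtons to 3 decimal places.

N=3 nodes, M=3 members, R=3 reactions → 2N=6, M+R=6
member 0 (0-1): L=2.0909, (cx,cy)=(0.5553,0.8317)
member 1 (0-2): L=2.3000, (cx,cy)=(1.0000,0.0000)
member 2 (1-2): L=2.0788, (cx,cy)=(0.5479,-0.8365)
solve A·x = −loads:
  F[0-1] = +1224.6031 N (tension)
  F[0-2] = +1592.7468 N (tension)
  F[1-2] = -2906.9487 N (compression)
  Rx@0 = -2272.7100 N
  Ry@0 = -1018.4806 N
  Ry@2 = +2431.7706 N

1224.603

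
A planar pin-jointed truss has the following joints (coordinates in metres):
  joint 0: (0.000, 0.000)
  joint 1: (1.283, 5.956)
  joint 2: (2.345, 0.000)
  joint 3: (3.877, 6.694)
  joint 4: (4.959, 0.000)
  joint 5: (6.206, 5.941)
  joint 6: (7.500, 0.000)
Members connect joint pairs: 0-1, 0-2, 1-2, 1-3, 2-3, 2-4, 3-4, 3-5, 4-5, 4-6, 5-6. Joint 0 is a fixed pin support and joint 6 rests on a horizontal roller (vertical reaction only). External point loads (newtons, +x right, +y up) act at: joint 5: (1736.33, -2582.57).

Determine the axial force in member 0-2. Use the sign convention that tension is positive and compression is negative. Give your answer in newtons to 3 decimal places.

N=7 nodes, M=11 members, R=3 reactions → 2N=14, M+R=14
member 0 (0-1): L=6.0926, (cx,cy)=(0.2106,0.9776)
member 1 (0-2): L=2.3450, (cx,cy)=(1.0000,0.0000)
member 2 (1-2): L=6.0499, (cx,cy)=(0.1755,-0.9845)
member 3 (1-3): L=2.6969, (cx,cy)=(0.9618,0.2736)
member 4 (2-3): L=6.8671, (cx,cy)=(0.2231,0.9748)
member 5 (2-4): L=2.6140, (cx,cy)=(1.0000,0.0000)
member 6 (3-4): L=6.7809, (cx,cy)=(0.1596,-0.9872)
member 7 (3-5): L=2.4477, (cx,cy)=(0.9515,-0.3076)
member 8 (4-5): L=6.0705, (cx,cy)=(0.2054,0.9787)
member 9 (4-6): L=2.5410, (cx,cy)=(1.0000,0.0000)
member 10 (5-6): L=6.0803, (cx,cy)=(0.2128,-0.9771)
solve A·x = −loads:
  F[0-1] = +951.1541 N (tension)
  F[0-2] = +1536.0335 N (tension)
  F[1-2] = -843.8021 N (compression)
  F[1-3] = +362.2430 N (tension)
  F[2-3] = +852.1774 N (tension)
  F[2-4] = +1197.7980 N (tension)
  F[3-4] = -1179.9318 N (compression)
  F[3-5] = +763.8529 N (tension)
  F[4-5] = +1190.1961 N (tension)
  F[4-6] = +765.0294 N (tension)
  F[5-6] = -3594.7450 N (compression)
  Rx@0 = -1736.3300 N
  Ry@0 = -929.8255 N
  Ry@6 = +3512.3955 N

1536.033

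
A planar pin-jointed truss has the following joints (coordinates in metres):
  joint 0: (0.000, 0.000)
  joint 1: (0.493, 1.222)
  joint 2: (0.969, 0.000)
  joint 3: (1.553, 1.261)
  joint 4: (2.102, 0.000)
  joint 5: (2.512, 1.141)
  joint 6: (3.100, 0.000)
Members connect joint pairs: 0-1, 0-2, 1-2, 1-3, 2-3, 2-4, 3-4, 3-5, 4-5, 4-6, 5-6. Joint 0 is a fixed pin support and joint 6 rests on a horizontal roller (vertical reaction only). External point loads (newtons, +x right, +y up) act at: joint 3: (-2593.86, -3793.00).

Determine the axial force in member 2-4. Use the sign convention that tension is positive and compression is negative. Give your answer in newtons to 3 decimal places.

1036.717

N=7 nodes, M=11 members, R=3 reactions → 2N=14, M+R=14
member 0 (0-1): L=1.3177, (cx,cy)=(0.3741,0.9274)
member 1 (0-2): L=0.9690, (cx,cy)=(1.0000,0.0000)
member 2 (1-2): L=1.3114, (cx,cy)=(0.3630,-0.9318)
member 3 (1-3): L=1.0607, (cx,cy)=(0.9993,0.0368)
member 4 (2-3): L=1.3897, (cx,cy)=(0.4202,0.9074)
member 5 (2-4): L=1.1330, (cx,cy)=(1.0000,0.0000)
member 6 (3-4): L=1.3753, (cx,cy)=(0.3992,-0.9169)
member 7 (3-5): L=0.9665, (cx,cy)=(0.9923,-0.1242)
member 8 (4-5): L=1.2124, (cx,cy)=(0.3382,0.9411)
member 9 (4-6): L=0.9980, (cx,cy)=(1.0000,0.0000)
member 10 (5-6): L=1.2836, (cx,cy)=(0.4581,-0.8889)
solve A·x = −loads:
  F[0-1] = -3178.8104 N (compression)
  F[0-2] = -1404.5501 N (compression)
  F[1-2] = +3072.6987 N (tension)
  F[1-3] = -2306.1401 N (compression)
  F[2-3] = -3155.2995 N (compression)
  F[2-4] = +1036.7174 N (tension)
  F[3-4] = -825.1362 N (compression)
  F[3-5] = -712.8572 N (compression)
  F[4-5] = +803.9060 N (tension)
  F[4-6] = +435.4886 N (tension)
  F[5-6] = -950.6676 N (compression)
  Rx@0 = +2593.8600 N
  Ry@0 = +2947.9447 N
  Ry@6 = +845.0553 N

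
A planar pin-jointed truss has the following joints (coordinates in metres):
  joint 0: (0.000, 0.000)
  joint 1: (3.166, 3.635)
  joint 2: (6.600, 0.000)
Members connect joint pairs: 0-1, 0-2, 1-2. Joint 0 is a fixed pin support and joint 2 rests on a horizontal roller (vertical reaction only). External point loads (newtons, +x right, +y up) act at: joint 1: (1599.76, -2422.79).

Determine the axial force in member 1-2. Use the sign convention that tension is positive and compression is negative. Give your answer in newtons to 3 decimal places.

N=3 nodes, M=3 members, R=3 reactions → 2N=6, M+R=6
member 0 (0-1): L=4.8205, (cx,cy)=(0.6568,0.7541)
member 1 (0-2): L=6.6000, (cx,cy)=(1.0000,0.0000)
member 2 (1-2): L=5.0006, (cx,cy)=(0.6867,-0.7269)
solve A·x = −loads:
  F[0-1] = -503.2701 N (compression)
  F[0-2] = +1930.3000 N (tension)
  F[1-2] = -2810.8845 N (compression)
  Rx@0 = -1599.7600 N
  Ry@0 = +379.5050 N
  Ry@2 = +2043.2850 N

-2810.884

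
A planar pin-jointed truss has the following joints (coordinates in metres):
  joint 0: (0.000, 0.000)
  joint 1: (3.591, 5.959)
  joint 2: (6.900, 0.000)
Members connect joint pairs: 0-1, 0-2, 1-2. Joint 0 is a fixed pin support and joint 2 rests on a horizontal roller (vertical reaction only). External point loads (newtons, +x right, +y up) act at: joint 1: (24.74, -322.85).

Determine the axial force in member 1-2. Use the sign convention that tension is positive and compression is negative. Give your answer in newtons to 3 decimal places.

-216.629

N=3 nodes, M=3 members, R=3 reactions → 2N=6, M+R=6
member 0 (0-1): L=6.9574, (cx,cy)=(0.5161,0.8565)
member 1 (0-2): L=6.9000, (cx,cy)=(1.0000,0.0000)
member 2 (1-2): L=6.8161, (cx,cy)=(0.4855,-0.8743)
solve A·x = −loads:
  F[0-1] = -155.8217 N (compression)
  F[0-2] = +105.1663 N (tension)
  F[1-2] = -216.6285 N (compression)
  Rx@0 = -24.7400 N
  Ry@0 = +133.4616 N
  Ry@2 = +189.3884 N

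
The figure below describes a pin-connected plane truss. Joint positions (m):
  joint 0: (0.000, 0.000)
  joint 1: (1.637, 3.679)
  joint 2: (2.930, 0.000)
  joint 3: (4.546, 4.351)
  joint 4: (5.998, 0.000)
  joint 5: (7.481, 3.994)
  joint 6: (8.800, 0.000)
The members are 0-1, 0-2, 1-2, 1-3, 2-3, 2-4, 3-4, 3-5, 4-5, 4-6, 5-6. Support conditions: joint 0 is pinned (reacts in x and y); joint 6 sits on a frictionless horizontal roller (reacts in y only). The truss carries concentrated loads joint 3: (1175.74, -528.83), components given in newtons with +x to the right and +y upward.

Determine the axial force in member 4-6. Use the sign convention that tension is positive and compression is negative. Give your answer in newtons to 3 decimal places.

N=7 nodes, M=11 members, R=3 reactions → 2N=14, M+R=14
member 0 (0-1): L=4.0268, (cx,cy)=(0.4065,0.9136)
member 1 (0-2): L=2.9300, (cx,cy)=(1.0000,0.0000)
member 2 (1-2): L=3.8996, (cx,cy)=(0.3316,-0.9434)
member 3 (1-3): L=2.9856, (cx,cy)=(0.9743,0.2251)
member 4 (2-3): L=4.6414, (cx,cy)=(0.3482,0.9374)
member 5 (2-4): L=3.0680, (cx,cy)=(1.0000,0.0000)
member 6 (3-4): L=4.5869, (cx,cy)=(0.3166,-0.9486)
member 7 (3-5): L=2.9566, (cx,cy)=(0.9927,-0.1207)
member 8 (4-5): L=4.2604, (cx,cy)=(0.3481,0.9375)
member 9 (4-6): L=2.8020, (cx,cy)=(1.0000,0.0000)
member 10 (5-6): L=4.2062, (cx,cy)=(0.3136,-0.9496)
solve A·x = −loads:
  F[0-1] = +356.4675 N (tension)
  F[0-2] = +1030.8252 N (tension)
  F[1-2] = -286.4690 N (compression)
  F[1-3] = +246.2179 N (tension)
  F[2-3] = +288.3021 N (tension)
  F[2-4] = +835.4618 N (tension)
  F[3-4] = -827.2884 N (compression)
  F[3-5] = -577.8072 N (compression)
  F[4-5] = +837.0942 N (tension)
  F[4-6] = +282.1986 N (tension)
  F[5-6] = -899.9038 N (compression)
  Rx@0 = -1175.7400 N
  Ry@0 = -325.6820 N
  Ry@6 = +854.5120 N

282.199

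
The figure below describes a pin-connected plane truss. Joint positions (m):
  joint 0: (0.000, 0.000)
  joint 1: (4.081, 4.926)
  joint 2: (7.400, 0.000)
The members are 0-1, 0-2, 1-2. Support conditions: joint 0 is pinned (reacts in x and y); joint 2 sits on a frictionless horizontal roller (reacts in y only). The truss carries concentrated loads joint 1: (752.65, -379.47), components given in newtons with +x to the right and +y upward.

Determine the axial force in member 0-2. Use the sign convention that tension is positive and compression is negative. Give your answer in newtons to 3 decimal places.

478.576

N=3 nodes, M=3 members, R=3 reactions → 2N=6, M+R=6
member 0 (0-1): L=6.3969, (cx,cy)=(0.6380,0.7701)
member 1 (0-2): L=7.4000, (cx,cy)=(1.0000,0.0000)
member 2 (1-2): L=5.9398, (cx,cy)=(0.5588,-0.8293)
solve A·x = −loads:
  F[0-1] = +429.6055 N (tension)
  F[0-2] = +478.5757 N (tension)
  F[1-2] = -856.4761 N (compression)
  Rx@0 = -752.6500 N
  Ry@0 = -330.8234 N
  Ry@2 = +710.2934 N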